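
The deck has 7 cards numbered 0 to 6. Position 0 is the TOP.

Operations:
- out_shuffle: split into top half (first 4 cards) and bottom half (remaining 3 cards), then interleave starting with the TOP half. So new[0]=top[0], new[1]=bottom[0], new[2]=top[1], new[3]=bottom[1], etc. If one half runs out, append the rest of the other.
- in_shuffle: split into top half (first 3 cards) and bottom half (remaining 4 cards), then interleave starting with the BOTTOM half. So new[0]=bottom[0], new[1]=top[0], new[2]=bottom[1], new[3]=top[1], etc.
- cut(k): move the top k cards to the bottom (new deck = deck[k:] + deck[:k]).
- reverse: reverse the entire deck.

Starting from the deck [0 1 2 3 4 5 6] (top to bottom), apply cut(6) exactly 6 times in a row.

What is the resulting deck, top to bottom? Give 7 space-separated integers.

After op 1 (cut(6)): [6 0 1 2 3 4 5]
After op 2 (cut(6)): [5 6 0 1 2 3 4]
After op 3 (cut(6)): [4 5 6 0 1 2 3]
After op 4 (cut(6)): [3 4 5 6 0 1 2]
After op 5 (cut(6)): [2 3 4 5 6 0 1]
After op 6 (cut(6)): [1 2 3 4 5 6 0]

Answer: 1 2 3 4 5 6 0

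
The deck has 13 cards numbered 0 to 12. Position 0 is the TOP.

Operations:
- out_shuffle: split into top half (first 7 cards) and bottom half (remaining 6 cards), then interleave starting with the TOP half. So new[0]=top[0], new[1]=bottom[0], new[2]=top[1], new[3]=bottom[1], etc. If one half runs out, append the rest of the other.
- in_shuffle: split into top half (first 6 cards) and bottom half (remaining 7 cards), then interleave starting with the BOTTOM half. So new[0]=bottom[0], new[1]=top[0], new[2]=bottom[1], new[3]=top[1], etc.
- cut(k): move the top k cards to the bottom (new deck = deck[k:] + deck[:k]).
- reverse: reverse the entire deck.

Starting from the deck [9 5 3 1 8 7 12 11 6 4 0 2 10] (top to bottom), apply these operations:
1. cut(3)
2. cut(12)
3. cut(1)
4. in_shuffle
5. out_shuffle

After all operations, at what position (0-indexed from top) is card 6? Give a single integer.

After op 1 (cut(3)): [1 8 7 12 11 6 4 0 2 10 9 5 3]
After op 2 (cut(12)): [3 1 8 7 12 11 6 4 0 2 10 9 5]
After op 3 (cut(1)): [1 8 7 12 11 6 4 0 2 10 9 5 3]
After op 4 (in_shuffle): [4 1 0 8 2 7 10 12 9 11 5 6 3]
After op 5 (out_shuffle): [4 12 1 9 0 11 8 5 2 6 7 3 10]
Card 6 is at position 9.

Answer: 9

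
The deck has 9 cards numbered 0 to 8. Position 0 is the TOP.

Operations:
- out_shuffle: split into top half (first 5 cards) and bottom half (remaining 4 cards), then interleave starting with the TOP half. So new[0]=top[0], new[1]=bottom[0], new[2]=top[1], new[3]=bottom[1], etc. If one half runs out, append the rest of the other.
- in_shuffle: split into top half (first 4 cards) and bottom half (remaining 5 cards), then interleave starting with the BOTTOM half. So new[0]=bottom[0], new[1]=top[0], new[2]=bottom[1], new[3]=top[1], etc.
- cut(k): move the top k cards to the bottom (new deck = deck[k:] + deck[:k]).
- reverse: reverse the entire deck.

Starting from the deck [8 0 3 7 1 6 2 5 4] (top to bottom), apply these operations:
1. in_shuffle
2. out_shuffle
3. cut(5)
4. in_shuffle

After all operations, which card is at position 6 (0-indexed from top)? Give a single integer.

After op 1 (in_shuffle): [1 8 6 0 2 3 5 7 4]
After op 2 (out_shuffle): [1 3 8 5 6 7 0 4 2]
After op 3 (cut(5)): [7 0 4 2 1 3 8 5 6]
After op 4 (in_shuffle): [1 7 3 0 8 4 5 2 6]
Position 6: card 5.

Answer: 5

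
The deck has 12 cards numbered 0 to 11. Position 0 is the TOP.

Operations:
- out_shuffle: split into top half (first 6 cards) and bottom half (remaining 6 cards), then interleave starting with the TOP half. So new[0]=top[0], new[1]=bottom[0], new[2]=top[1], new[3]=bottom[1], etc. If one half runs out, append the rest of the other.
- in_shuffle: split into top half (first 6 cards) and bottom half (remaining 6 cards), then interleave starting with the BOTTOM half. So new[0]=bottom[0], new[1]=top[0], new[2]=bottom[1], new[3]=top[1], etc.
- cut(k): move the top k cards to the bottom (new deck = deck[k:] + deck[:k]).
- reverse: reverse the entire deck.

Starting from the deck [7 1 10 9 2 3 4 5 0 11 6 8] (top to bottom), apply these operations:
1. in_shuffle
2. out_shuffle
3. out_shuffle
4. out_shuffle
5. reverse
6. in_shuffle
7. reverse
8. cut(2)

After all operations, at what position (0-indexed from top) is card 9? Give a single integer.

After op 1 (in_shuffle): [4 7 5 1 0 10 11 9 6 2 8 3]
After op 2 (out_shuffle): [4 11 7 9 5 6 1 2 0 8 10 3]
After op 3 (out_shuffle): [4 1 11 2 7 0 9 8 5 10 6 3]
After op 4 (out_shuffle): [4 9 1 8 11 5 2 10 7 6 0 3]
After op 5 (reverse): [3 0 6 7 10 2 5 11 8 1 9 4]
After op 6 (in_shuffle): [5 3 11 0 8 6 1 7 9 10 4 2]
After op 7 (reverse): [2 4 10 9 7 1 6 8 0 11 3 5]
After op 8 (cut(2)): [10 9 7 1 6 8 0 11 3 5 2 4]
Card 9 is at position 1.

Answer: 1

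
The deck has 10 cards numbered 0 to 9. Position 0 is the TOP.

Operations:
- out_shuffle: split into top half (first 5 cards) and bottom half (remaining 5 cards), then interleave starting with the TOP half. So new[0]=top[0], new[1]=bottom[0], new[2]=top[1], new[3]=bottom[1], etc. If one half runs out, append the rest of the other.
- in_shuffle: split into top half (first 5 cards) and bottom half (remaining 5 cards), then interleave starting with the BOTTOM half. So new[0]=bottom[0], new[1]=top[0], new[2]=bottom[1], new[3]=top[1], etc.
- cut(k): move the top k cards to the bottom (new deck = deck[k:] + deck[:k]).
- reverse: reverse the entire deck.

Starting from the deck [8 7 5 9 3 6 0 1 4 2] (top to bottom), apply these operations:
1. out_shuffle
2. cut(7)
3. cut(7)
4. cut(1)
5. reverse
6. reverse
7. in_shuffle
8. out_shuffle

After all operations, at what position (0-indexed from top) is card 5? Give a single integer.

After op 1 (out_shuffle): [8 6 7 0 5 1 9 4 3 2]
After op 2 (cut(7)): [4 3 2 8 6 7 0 5 1 9]
After op 3 (cut(7)): [5 1 9 4 3 2 8 6 7 0]
After op 4 (cut(1)): [1 9 4 3 2 8 6 7 0 5]
After op 5 (reverse): [5 0 7 6 8 2 3 4 9 1]
After op 6 (reverse): [1 9 4 3 2 8 6 7 0 5]
After op 7 (in_shuffle): [8 1 6 9 7 4 0 3 5 2]
After op 8 (out_shuffle): [8 4 1 0 6 3 9 5 7 2]
Card 5 is at position 7.

Answer: 7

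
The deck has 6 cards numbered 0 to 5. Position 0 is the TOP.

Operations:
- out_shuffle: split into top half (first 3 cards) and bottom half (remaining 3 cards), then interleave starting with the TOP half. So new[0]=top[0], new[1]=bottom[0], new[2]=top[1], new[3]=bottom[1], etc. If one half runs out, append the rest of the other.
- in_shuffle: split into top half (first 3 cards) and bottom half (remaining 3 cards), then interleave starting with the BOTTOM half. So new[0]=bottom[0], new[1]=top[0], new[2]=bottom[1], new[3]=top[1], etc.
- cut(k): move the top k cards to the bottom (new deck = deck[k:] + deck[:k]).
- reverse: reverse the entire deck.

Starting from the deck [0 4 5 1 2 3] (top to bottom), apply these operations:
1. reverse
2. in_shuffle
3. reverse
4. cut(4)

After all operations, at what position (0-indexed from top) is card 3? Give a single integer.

After op 1 (reverse): [3 2 1 5 4 0]
After op 2 (in_shuffle): [5 3 4 2 0 1]
After op 3 (reverse): [1 0 2 4 3 5]
After op 4 (cut(4)): [3 5 1 0 2 4]
Card 3 is at position 0.

Answer: 0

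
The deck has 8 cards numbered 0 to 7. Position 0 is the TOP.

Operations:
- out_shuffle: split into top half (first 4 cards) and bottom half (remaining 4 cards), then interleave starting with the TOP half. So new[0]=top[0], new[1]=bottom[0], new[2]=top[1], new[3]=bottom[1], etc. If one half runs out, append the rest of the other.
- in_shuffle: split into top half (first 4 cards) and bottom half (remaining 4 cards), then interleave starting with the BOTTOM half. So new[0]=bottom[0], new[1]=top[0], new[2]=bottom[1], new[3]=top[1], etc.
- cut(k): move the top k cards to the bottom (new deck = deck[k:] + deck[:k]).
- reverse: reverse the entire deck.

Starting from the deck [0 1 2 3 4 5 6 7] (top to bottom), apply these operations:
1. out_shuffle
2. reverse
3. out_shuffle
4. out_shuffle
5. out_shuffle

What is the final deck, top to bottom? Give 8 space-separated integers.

Answer: 7 3 6 2 5 1 4 0

Derivation:
After op 1 (out_shuffle): [0 4 1 5 2 6 3 7]
After op 2 (reverse): [7 3 6 2 5 1 4 0]
After op 3 (out_shuffle): [7 5 3 1 6 4 2 0]
After op 4 (out_shuffle): [7 6 5 4 3 2 1 0]
After op 5 (out_shuffle): [7 3 6 2 5 1 4 0]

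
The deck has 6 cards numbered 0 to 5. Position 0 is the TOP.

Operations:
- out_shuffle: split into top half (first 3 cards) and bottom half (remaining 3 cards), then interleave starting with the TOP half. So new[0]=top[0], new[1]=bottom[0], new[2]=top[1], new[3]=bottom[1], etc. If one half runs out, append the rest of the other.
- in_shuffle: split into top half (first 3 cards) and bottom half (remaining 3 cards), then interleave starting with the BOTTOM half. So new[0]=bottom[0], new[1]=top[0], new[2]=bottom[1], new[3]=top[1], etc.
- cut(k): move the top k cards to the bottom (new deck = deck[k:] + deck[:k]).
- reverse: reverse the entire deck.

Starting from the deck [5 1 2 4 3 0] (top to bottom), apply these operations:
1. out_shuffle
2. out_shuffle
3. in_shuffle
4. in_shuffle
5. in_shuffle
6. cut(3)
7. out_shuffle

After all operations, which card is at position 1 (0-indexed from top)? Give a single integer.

Answer: 5

Derivation:
After op 1 (out_shuffle): [5 4 1 3 2 0]
After op 2 (out_shuffle): [5 3 4 2 1 0]
After op 3 (in_shuffle): [2 5 1 3 0 4]
After op 4 (in_shuffle): [3 2 0 5 4 1]
After op 5 (in_shuffle): [5 3 4 2 1 0]
After op 6 (cut(3)): [2 1 0 5 3 4]
After op 7 (out_shuffle): [2 5 1 3 0 4]
Position 1: card 5.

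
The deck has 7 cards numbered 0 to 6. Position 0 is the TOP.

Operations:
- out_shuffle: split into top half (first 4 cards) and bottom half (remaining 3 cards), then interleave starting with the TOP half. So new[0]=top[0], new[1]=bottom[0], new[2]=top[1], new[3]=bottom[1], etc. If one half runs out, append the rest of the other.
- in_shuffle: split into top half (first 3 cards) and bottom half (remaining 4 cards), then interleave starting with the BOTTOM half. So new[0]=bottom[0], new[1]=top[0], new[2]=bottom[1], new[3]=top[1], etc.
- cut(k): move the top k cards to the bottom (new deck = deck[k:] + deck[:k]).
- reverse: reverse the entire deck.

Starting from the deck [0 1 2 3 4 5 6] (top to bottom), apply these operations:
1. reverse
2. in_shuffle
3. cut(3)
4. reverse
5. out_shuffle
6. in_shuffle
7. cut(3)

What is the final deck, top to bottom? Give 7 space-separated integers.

Answer: 4 5 6 0 1 2 3

Derivation:
After op 1 (reverse): [6 5 4 3 2 1 0]
After op 2 (in_shuffle): [3 6 2 5 1 4 0]
After op 3 (cut(3)): [5 1 4 0 3 6 2]
After op 4 (reverse): [2 6 3 0 4 1 5]
After op 5 (out_shuffle): [2 4 6 1 3 5 0]
After op 6 (in_shuffle): [1 2 3 4 5 6 0]
After op 7 (cut(3)): [4 5 6 0 1 2 3]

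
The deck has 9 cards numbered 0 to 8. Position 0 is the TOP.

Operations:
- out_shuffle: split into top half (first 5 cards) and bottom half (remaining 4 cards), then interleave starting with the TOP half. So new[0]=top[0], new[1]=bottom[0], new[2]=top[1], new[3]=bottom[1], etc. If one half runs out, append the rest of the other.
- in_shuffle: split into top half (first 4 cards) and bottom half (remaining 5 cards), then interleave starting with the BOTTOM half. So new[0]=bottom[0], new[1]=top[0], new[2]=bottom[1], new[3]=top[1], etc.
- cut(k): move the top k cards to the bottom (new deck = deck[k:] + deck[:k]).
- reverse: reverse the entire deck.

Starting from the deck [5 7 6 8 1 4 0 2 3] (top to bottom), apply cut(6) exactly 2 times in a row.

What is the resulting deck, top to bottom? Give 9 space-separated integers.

After op 1 (cut(6)): [0 2 3 5 7 6 8 1 4]
After op 2 (cut(6)): [8 1 4 0 2 3 5 7 6]

Answer: 8 1 4 0 2 3 5 7 6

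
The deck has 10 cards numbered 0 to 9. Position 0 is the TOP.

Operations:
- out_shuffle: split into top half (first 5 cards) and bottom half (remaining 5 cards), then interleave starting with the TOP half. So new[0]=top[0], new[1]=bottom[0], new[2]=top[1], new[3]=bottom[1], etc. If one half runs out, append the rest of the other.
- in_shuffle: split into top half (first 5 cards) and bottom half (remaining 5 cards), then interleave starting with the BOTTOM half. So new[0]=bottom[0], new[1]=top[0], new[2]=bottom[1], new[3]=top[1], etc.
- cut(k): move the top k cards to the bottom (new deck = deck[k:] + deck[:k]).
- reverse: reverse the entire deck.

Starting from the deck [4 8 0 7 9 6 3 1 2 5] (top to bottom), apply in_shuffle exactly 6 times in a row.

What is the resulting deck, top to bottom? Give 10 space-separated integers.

Answer: 9 5 7 2 0 1 8 3 4 6

Derivation:
After op 1 (in_shuffle): [6 4 3 8 1 0 2 7 5 9]
After op 2 (in_shuffle): [0 6 2 4 7 3 5 8 9 1]
After op 3 (in_shuffle): [3 0 5 6 8 2 9 4 1 7]
After op 4 (in_shuffle): [2 3 9 0 4 5 1 6 7 8]
After op 5 (in_shuffle): [5 2 1 3 6 9 7 0 8 4]
After op 6 (in_shuffle): [9 5 7 2 0 1 8 3 4 6]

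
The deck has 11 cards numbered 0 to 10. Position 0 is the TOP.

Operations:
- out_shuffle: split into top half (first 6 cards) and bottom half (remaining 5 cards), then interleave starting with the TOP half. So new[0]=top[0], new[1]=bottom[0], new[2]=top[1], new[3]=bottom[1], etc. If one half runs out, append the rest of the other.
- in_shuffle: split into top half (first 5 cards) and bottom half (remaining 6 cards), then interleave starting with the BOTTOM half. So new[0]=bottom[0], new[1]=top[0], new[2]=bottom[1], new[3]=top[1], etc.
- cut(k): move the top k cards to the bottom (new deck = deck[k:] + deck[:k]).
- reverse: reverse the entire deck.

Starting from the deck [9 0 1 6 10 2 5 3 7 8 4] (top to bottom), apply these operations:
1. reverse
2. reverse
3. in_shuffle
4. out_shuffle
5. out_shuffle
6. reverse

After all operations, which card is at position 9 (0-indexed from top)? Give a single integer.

After op 1 (reverse): [4 8 7 3 5 2 10 6 1 0 9]
After op 2 (reverse): [9 0 1 6 10 2 5 3 7 8 4]
After op 3 (in_shuffle): [2 9 5 0 3 1 7 6 8 10 4]
After op 4 (out_shuffle): [2 7 9 6 5 8 0 10 3 4 1]
After op 5 (out_shuffle): [2 0 7 10 9 3 6 4 5 1 8]
After op 6 (reverse): [8 1 5 4 6 3 9 10 7 0 2]
Position 9: card 0.

Answer: 0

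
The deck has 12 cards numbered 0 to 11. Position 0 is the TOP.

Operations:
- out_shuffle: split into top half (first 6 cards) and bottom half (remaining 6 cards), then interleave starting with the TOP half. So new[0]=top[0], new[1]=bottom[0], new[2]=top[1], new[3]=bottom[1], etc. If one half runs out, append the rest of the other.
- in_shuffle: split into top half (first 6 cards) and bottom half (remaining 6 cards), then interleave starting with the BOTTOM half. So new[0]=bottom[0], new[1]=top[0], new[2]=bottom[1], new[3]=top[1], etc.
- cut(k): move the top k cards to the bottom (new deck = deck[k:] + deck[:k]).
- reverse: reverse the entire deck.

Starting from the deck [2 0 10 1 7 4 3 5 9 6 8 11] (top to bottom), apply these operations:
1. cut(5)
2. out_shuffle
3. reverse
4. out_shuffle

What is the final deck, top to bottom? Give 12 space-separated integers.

Answer: 7 0 8 5 1 2 6 3 10 11 9 4

Derivation:
After op 1 (cut(5)): [4 3 5 9 6 8 11 2 0 10 1 7]
After op 2 (out_shuffle): [4 11 3 2 5 0 9 10 6 1 8 7]
After op 3 (reverse): [7 8 1 6 10 9 0 5 2 3 11 4]
After op 4 (out_shuffle): [7 0 8 5 1 2 6 3 10 11 9 4]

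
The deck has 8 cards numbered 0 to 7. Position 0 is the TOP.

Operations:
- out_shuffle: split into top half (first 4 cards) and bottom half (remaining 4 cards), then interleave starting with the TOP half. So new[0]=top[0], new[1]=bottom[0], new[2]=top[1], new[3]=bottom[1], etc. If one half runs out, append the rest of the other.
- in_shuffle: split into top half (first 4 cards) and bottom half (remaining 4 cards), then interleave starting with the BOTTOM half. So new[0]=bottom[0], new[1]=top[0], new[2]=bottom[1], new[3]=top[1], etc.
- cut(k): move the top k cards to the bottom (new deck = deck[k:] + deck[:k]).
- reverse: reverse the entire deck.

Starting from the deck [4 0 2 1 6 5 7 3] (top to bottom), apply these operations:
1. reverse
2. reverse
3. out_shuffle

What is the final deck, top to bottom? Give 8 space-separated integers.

After op 1 (reverse): [3 7 5 6 1 2 0 4]
After op 2 (reverse): [4 0 2 1 6 5 7 3]
After op 3 (out_shuffle): [4 6 0 5 2 7 1 3]

Answer: 4 6 0 5 2 7 1 3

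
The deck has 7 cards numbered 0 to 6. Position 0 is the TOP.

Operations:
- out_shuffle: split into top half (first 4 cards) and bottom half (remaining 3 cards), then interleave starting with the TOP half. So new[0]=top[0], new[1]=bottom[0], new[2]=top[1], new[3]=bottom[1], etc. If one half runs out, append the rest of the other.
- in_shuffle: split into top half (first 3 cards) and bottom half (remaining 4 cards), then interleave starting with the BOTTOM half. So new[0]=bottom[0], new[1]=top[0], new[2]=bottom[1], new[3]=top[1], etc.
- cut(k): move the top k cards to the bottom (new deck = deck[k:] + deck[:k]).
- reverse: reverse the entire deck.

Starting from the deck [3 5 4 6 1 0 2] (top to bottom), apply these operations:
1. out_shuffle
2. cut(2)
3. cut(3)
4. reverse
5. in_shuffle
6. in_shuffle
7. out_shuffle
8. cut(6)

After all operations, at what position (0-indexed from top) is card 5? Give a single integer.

After op 1 (out_shuffle): [3 1 5 0 4 2 6]
After op 2 (cut(2)): [5 0 4 2 6 3 1]
After op 3 (cut(3)): [2 6 3 1 5 0 4]
After op 4 (reverse): [4 0 5 1 3 6 2]
After op 5 (in_shuffle): [1 4 3 0 6 5 2]
After op 6 (in_shuffle): [0 1 6 4 5 3 2]
After op 7 (out_shuffle): [0 5 1 3 6 2 4]
After op 8 (cut(6)): [4 0 5 1 3 6 2]
Card 5 is at position 2.

Answer: 2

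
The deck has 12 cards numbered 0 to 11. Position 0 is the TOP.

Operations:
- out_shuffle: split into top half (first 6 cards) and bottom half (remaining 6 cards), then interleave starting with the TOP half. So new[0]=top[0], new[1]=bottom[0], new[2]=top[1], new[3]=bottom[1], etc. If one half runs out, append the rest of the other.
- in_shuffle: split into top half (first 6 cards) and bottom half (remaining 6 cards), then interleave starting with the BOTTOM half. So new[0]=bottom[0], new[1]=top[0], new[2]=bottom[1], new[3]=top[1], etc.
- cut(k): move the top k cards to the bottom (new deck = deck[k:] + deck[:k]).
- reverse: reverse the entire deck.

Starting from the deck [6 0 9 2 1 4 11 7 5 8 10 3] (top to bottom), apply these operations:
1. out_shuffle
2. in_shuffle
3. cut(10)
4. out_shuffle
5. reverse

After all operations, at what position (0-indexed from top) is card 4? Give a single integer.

Answer: 2

Derivation:
After op 1 (out_shuffle): [6 11 0 7 9 5 2 8 1 10 4 3]
After op 2 (in_shuffle): [2 6 8 11 1 0 10 7 4 9 3 5]
After op 3 (cut(10)): [3 5 2 6 8 11 1 0 10 7 4 9]
After op 4 (out_shuffle): [3 1 5 0 2 10 6 7 8 4 11 9]
After op 5 (reverse): [9 11 4 8 7 6 10 2 0 5 1 3]
Card 4 is at position 2.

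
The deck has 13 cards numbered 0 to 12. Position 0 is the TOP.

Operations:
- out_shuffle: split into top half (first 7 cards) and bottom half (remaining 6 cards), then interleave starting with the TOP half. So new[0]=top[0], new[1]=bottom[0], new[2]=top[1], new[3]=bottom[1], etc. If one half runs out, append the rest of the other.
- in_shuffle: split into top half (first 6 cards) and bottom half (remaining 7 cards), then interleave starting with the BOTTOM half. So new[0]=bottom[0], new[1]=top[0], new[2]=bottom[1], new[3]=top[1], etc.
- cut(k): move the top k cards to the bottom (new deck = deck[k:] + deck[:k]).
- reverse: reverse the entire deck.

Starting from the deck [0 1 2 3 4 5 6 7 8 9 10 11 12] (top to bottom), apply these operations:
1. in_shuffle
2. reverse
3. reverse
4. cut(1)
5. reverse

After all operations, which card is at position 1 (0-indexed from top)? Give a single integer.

Answer: 12

Derivation:
After op 1 (in_shuffle): [6 0 7 1 8 2 9 3 10 4 11 5 12]
After op 2 (reverse): [12 5 11 4 10 3 9 2 8 1 7 0 6]
After op 3 (reverse): [6 0 7 1 8 2 9 3 10 4 11 5 12]
After op 4 (cut(1)): [0 7 1 8 2 9 3 10 4 11 5 12 6]
After op 5 (reverse): [6 12 5 11 4 10 3 9 2 8 1 7 0]
Position 1: card 12.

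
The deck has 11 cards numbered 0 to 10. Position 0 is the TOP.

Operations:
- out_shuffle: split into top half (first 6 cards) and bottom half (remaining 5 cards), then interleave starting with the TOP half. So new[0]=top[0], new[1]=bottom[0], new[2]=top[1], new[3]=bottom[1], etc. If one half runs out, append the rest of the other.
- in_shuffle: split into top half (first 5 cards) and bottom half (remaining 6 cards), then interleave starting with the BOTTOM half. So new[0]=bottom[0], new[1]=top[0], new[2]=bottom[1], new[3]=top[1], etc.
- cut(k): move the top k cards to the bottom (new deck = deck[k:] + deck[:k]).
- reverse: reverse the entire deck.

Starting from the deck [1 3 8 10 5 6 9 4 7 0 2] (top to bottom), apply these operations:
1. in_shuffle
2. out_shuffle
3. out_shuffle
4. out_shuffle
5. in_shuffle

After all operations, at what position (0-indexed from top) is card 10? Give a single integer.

Answer: 3

Derivation:
After op 1 (in_shuffle): [6 1 9 3 4 8 7 10 0 5 2]
After op 2 (out_shuffle): [6 7 1 10 9 0 3 5 4 2 8]
After op 3 (out_shuffle): [6 3 7 5 1 4 10 2 9 8 0]
After op 4 (out_shuffle): [6 10 3 2 7 9 5 8 1 0 4]
After op 5 (in_shuffle): [9 6 5 10 8 3 1 2 0 7 4]
Card 10 is at position 3.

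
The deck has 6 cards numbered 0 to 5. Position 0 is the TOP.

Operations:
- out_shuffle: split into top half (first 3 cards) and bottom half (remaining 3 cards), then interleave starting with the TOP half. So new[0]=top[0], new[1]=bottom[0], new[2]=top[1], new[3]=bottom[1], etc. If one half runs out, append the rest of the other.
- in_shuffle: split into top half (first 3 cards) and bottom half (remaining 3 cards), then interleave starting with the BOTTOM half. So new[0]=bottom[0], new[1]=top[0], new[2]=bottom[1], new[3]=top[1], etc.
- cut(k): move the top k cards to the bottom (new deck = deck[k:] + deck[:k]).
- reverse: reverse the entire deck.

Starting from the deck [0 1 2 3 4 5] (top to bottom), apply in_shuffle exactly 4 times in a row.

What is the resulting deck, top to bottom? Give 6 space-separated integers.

After op 1 (in_shuffle): [3 0 4 1 5 2]
After op 2 (in_shuffle): [1 3 5 0 2 4]
After op 3 (in_shuffle): [0 1 2 3 4 5]
After op 4 (in_shuffle): [3 0 4 1 5 2]

Answer: 3 0 4 1 5 2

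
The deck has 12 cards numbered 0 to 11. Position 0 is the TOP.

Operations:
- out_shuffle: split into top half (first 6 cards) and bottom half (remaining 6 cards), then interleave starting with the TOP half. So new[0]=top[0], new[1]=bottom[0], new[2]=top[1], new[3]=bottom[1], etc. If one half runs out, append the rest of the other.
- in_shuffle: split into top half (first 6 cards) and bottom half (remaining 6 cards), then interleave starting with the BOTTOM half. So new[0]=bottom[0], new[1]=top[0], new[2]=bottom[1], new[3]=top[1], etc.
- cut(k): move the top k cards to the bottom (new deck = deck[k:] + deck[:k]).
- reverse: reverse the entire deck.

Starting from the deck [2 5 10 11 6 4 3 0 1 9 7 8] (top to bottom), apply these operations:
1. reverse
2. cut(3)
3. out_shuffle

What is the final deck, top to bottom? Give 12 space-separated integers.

Answer: 1 10 0 5 3 2 4 8 6 7 11 9

Derivation:
After op 1 (reverse): [8 7 9 1 0 3 4 6 11 10 5 2]
After op 2 (cut(3)): [1 0 3 4 6 11 10 5 2 8 7 9]
After op 3 (out_shuffle): [1 10 0 5 3 2 4 8 6 7 11 9]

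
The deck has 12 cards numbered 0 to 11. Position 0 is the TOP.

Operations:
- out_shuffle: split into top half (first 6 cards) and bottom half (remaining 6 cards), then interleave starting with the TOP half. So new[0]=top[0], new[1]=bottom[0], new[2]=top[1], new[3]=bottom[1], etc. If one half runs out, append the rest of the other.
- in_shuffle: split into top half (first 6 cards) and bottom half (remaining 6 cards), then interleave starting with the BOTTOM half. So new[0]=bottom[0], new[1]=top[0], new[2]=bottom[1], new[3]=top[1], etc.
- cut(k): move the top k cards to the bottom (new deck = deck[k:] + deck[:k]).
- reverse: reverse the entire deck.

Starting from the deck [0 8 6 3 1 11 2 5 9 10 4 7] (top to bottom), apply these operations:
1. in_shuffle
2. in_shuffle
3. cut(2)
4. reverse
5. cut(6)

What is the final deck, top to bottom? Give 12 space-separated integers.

After op 1 (in_shuffle): [2 0 5 8 9 6 10 3 4 1 7 11]
After op 2 (in_shuffle): [10 2 3 0 4 5 1 8 7 9 11 6]
After op 3 (cut(2)): [3 0 4 5 1 8 7 9 11 6 10 2]
After op 4 (reverse): [2 10 6 11 9 7 8 1 5 4 0 3]
After op 5 (cut(6)): [8 1 5 4 0 3 2 10 6 11 9 7]

Answer: 8 1 5 4 0 3 2 10 6 11 9 7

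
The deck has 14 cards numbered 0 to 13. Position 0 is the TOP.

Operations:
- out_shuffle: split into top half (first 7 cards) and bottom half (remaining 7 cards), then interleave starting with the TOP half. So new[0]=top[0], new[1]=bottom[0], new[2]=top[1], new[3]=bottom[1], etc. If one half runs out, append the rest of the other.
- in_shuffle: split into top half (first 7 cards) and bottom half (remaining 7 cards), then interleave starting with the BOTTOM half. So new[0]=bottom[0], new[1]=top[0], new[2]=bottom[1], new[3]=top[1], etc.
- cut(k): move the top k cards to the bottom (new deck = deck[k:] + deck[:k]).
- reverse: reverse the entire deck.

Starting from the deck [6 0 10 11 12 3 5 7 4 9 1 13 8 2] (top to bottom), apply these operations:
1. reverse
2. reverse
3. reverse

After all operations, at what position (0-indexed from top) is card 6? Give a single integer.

After op 1 (reverse): [2 8 13 1 9 4 7 5 3 12 11 10 0 6]
After op 2 (reverse): [6 0 10 11 12 3 5 7 4 9 1 13 8 2]
After op 3 (reverse): [2 8 13 1 9 4 7 5 3 12 11 10 0 6]
Card 6 is at position 13.

Answer: 13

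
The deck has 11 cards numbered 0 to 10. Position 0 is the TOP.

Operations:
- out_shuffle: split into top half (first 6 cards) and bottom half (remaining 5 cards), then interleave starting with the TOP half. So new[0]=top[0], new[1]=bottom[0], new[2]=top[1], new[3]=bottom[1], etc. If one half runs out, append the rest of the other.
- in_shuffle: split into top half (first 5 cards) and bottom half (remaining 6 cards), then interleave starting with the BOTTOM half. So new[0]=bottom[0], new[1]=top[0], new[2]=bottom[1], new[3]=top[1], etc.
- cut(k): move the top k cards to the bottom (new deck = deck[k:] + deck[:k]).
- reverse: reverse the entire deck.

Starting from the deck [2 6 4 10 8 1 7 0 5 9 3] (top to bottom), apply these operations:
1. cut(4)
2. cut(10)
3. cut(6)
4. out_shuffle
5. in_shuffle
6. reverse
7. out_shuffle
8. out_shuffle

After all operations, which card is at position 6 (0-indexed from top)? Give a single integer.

Answer: 8

Derivation:
After op 1 (cut(4)): [8 1 7 0 5 9 3 2 6 4 10]
After op 2 (cut(10)): [10 8 1 7 0 5 9 3 2 6 4]
After op 3 (cut(6)): [9 3 2 6 4 10 8 1 7 0 5]
After op 4 (out_shuffle): [9 8 3 1 2 7 6 0 4 5 10]
After op 5 (in_shuffle): [7 9 6 8 0 3 4 1 5 2 10]
After op 6 (reverse): [10 2 5 1 4 3 0 8 6 9 7]
After op 7 (out_shuffle): [10 0 2 8 5 6 1 9 4 7 3]
After op 8 (out_shuffle): [10 1 0 9 2 4 8 7 5 3 6]
Position 6: card 8.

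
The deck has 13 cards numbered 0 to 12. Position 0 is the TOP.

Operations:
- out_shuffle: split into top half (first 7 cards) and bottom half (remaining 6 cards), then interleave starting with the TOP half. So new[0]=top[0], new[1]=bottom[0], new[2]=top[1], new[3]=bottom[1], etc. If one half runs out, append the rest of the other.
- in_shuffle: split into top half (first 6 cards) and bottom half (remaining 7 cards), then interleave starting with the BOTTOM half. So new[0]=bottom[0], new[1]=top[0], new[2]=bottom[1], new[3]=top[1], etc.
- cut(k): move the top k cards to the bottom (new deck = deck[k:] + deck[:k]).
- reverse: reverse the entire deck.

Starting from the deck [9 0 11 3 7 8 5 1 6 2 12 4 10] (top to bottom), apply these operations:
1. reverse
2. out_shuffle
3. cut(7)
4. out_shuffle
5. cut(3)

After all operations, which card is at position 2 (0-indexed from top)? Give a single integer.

After op 1 (reverse): [10 4 12 2 6 1 5 8 7 3 11 0 9]
After op 2 (out_shuffle): [10 8 4 7 12 3 2 11 6 0 1 9 5]
After op 3 (cut(7)): [11 6 0 1 9 5 10 8 4 7 12 3 2]
After op 4 (out_shuffle): [11 8 6 4 0 7 1 12 9 3 5 2 10]
After op 5 (cut(3)): [4 0 7 1 12 9 3 5 2 10 11 8 6]
Position 2: card 7.

Answer: 7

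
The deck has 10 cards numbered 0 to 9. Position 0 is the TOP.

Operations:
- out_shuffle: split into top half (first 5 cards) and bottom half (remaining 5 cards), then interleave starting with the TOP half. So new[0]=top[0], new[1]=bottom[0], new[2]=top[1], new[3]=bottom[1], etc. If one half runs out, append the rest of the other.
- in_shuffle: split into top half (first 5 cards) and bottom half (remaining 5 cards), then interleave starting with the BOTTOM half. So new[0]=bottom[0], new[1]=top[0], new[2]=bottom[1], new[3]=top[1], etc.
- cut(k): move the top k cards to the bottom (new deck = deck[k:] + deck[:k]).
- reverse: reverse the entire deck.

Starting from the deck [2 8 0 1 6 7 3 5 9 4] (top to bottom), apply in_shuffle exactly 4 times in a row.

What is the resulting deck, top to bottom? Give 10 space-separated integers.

After op 1 (in_shuffle): [7 2 3 8 5 0 9 1 4 6]
After op 2 (in_shuffle): [0 7 9 2 1 3 4 8 6 5]
After op 3 (in_shuffle): [3 0 4 7 8 9 6 2 5 1]
After op 4 (in_shuffle): [9 3 6 0 2 4 5 7 1 8]

Answer: 9 3 6 0 2 4 5 7 1 8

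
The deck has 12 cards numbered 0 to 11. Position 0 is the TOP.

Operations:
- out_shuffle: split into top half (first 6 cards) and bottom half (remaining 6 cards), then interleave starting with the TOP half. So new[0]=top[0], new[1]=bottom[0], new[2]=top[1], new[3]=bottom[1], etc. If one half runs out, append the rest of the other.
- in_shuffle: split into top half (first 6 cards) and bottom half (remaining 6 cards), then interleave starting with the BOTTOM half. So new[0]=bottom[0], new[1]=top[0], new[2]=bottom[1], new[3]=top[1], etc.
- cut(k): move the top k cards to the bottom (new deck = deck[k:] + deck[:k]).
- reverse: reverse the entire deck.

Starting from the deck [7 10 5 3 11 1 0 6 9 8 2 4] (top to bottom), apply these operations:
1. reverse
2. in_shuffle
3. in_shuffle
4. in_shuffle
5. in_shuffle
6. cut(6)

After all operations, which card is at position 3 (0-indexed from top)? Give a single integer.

After op 1 (reverse): [4 2 8 9 6 0 1 11 3 5 10 7]
After op 2 (in_shuffle): [1 4 11 2 3 8 5 9 10 6 7 0]
After op 3 (in_shuffle): [5 1 9 4 10 11 6 2 7 3 0 8]
After op 4 (in_shuffle): [6 5 2 1 7 9 3 4 0 10 8 11]
After op 5 (in_shuffle): [3 6 4 5 0 2 10 1 8 7 11 9]
After op 6 (cut(6)): [10 1 8 7 11 9 3 6 4 5 0 2]
Position 3: card 7.

Answer: 7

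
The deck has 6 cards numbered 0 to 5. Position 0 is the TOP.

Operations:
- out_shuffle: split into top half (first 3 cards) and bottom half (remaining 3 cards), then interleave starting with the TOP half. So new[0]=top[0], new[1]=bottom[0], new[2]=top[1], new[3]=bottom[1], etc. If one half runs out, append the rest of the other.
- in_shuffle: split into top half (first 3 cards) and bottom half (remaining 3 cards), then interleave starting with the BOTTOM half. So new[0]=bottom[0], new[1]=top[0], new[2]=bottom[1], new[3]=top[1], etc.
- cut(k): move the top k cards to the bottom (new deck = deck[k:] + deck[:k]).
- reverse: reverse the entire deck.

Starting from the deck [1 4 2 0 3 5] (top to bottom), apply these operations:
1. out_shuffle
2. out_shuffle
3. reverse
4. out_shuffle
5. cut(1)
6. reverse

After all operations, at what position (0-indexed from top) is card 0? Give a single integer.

After op 1 (out_shuffle): [1 0 4 3 2 5]
After op 2 (out_shuffle): [1 3 0 2 4 5]
After op 3 (reverse): [5 4 2 0 3 1]
After op 4 (out_shuffle): [5 0 4 3 2 1]
After op 5 (cut(1)): [0 4 3 2 1 5]
After op 6 (reverse): [5 1 2 3 4 0]
Card 0 is at position 5.

Answer: 5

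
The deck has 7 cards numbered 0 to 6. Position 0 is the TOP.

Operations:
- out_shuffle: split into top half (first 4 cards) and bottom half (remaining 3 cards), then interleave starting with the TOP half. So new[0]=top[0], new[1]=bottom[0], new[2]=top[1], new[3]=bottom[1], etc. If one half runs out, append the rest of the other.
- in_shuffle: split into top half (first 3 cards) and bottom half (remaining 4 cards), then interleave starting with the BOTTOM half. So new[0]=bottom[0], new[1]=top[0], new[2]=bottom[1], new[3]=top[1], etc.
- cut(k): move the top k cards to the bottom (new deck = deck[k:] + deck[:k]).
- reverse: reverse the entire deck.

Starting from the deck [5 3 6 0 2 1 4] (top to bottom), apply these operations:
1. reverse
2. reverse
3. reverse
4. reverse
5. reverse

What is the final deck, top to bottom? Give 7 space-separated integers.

After op 1 (reverse): [4 1 2 0 6 3 5]
After op 2 (reverse): [5 3 6 0 2 1 4]
After op 3 (reverse): [4 1 2 0 6 3 5]
After op 4 (reverse): [5 3 6 0 2 1 4]
After op 5 (reverse): [4 1 2 0 6 3 5]

Answer: 4 1 2 0 6 3 5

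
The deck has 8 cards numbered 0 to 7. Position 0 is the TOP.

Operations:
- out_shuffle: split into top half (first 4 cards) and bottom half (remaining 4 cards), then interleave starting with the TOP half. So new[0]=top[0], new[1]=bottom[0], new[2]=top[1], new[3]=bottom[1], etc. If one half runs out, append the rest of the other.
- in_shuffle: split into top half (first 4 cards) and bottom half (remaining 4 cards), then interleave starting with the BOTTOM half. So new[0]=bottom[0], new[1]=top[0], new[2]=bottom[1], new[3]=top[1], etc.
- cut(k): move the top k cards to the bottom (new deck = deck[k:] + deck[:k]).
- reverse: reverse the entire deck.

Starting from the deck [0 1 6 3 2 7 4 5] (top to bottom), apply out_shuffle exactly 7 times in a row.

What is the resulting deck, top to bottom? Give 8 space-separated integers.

After op 1 (out_shuffle): [0 2 1 7 6 4 3 5]
After op 2 (out_shuffle): [0 6 2 4 1 3 7 5]
After op 3 (out_shuffle): [0 1 6 3 2 7 4 5]
After op 4 (out_shuffle): [0 2 1 7 6 4 3 5]
After op 5 (out_shuffle): [0 6 2 4 1 3 7 5]
After op 6 (out_shuffle): [0 1 6 3 2 7 4 5]
After op 7 (out_shuffle): [0 2 1 7 6 4 3 5]

Answer: 0 2 1 7 6 4 3 5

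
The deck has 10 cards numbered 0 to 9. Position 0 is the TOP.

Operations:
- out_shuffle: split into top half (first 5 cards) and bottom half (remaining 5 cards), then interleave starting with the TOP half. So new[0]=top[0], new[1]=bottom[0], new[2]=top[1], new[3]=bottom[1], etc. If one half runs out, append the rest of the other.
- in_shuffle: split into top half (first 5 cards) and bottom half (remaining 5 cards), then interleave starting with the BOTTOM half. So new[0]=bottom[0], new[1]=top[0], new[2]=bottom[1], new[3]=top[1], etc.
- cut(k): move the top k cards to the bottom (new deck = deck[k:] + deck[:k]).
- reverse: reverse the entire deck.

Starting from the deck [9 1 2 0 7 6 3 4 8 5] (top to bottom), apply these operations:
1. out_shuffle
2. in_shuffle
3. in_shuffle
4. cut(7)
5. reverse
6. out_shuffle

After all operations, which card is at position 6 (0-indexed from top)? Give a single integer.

After op 1 (out_shuffle): [9 6 1 3 2 4 0 8 7 5]
After op 2 (in_shuffle): [4 9 0 6 8 1 7 3 5 2]
After op 3 (in_shuffle): [1 4 7 9 3 0 5 6 2 8]
After op 4 (cut(7)): [6 2 8 1 4 7 9 3 0 5]
After op 5 (reverse): [5 0 3 9 7 4 1 8 2 6]
After op 6 (out_shuffle): [5 4 0 1 3 8 9 2 7 6]
Position 6: card 9.

Answer: 9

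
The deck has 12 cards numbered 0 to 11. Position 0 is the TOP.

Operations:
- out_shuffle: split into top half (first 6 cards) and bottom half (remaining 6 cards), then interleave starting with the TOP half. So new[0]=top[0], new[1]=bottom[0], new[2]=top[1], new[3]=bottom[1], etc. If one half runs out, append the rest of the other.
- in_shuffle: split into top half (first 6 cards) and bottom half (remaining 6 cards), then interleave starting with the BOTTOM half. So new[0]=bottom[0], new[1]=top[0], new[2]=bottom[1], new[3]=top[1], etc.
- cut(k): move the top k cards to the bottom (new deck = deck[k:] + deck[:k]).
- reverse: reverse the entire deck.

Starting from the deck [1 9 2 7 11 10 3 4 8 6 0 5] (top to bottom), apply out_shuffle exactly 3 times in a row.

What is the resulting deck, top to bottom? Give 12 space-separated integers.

Answer: 1 4 7 0 3 2 6 10 9 8 11 5

Derivation:
After op 1 (out_shuffle): [1 3 9 4 2 8 7 6 11 0 10 5]
After op 2 (out_shuffle): [1 7 3 6 9 11 4 0 2 10 8 5]
After op 3 (out_shuffle): [1 4 7 0 3 2 6 10 9 8 11 5]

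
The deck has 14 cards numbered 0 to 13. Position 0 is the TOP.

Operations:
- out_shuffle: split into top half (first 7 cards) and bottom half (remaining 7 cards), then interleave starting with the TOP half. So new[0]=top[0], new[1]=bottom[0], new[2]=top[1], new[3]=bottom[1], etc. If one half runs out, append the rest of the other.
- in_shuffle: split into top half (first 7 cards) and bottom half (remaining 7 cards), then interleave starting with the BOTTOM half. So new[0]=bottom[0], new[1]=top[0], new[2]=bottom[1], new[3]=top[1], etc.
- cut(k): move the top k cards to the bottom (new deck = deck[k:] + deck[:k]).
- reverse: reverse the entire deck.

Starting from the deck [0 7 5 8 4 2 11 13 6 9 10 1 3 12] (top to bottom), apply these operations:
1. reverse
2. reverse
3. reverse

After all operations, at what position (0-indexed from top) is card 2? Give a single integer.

After op 1 (reverse): [12 3 1 10 9 6 13 11 2 4 8 5 7 0]
After op 2 (reverse): [0 7 5 8 4 2 11 13 6 9 10 1 3 12]
After op 3 (reverse): [12 3 1 10 9 6 13 11 2 4 8 5 7 0]
Card 2 is at position 8.

Answer: 8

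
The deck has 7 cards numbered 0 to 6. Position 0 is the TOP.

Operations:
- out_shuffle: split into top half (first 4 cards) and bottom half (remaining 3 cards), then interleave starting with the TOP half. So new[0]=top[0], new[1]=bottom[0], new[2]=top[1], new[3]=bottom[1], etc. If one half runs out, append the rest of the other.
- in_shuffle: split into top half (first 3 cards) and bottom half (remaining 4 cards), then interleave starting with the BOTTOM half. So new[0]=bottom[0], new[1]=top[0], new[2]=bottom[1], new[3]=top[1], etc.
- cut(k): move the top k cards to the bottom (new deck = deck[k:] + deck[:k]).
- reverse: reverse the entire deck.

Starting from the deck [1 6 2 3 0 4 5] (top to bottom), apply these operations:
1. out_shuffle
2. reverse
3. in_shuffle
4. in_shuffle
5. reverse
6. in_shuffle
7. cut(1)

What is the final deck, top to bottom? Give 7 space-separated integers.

After op 1 (out_shuffle): [1 0 6 4 2 5 3]
After op 2 (reverse): [3 5 2 4 6 0 1]
After op 3 (in_shuffle): [4 3 6 5 0 2 1]
After op 4 (in_shuffle): [5 4 0 3 2 6 1]
After op 5 (reverse): [1 6 2 3 0 4 5]
After op 6 (in_shuffle): [3 1 0 6 4 2 5]
After op 7 (cut(1)): [1 0 6 4 2 5 3]

Answer: 1 0 6 4 2 5 3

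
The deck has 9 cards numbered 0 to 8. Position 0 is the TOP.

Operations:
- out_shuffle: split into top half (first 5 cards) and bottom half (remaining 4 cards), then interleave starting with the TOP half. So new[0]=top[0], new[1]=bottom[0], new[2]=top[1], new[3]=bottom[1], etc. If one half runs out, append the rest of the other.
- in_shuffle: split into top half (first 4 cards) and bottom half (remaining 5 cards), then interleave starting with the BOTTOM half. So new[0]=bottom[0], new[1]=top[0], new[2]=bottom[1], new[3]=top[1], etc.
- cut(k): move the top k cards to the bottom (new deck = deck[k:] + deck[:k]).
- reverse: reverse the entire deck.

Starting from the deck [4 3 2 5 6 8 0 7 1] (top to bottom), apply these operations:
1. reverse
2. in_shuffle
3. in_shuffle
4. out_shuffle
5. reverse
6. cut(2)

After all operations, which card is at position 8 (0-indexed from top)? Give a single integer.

After op 1 (reverse): [1 7 0 8 6 5 2 3 4]
After op 2 (in_shuffle): [6 1 5 7 2 0 3 8 4]
After op 3 (in_shuffle): [2 6 0 1 3 5 8 7 4]
After op 4 (out_shuffle): [2 5 6 8 0 7 1 4 3]
After op 5 (reverse): [3 4 1 7 0 8 6 5 2]
After op 6 (cut(2)): [1 7 0 8 6 5 2 3 4]
Position 8: card 4.

Answer: 4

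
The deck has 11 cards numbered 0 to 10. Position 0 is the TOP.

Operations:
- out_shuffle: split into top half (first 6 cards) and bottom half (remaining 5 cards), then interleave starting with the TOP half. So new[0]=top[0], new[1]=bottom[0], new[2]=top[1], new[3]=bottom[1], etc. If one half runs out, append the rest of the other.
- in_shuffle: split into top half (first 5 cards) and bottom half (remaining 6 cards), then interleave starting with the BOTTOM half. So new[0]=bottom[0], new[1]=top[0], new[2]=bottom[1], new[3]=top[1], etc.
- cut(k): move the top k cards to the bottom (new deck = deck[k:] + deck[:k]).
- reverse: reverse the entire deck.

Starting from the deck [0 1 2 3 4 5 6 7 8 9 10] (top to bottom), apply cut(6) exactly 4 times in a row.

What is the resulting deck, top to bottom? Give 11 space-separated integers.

Answer: 2 3 4 5 6 7 8 9 10 0 1

Derivation:
After op 1 (cut(6)): [6 7 8 9 10 0 1 2 3 4 5]
After op 2 (cut(6)): [1 2 3 4 5 6 7 8 9 10 0]
After op 3 (cut(6)): [7 8 9 10 0 1 2 3 4 5 6]
After op 4 (cut(6)): [2 3 4 5 6 7 8 9 10 0 1]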